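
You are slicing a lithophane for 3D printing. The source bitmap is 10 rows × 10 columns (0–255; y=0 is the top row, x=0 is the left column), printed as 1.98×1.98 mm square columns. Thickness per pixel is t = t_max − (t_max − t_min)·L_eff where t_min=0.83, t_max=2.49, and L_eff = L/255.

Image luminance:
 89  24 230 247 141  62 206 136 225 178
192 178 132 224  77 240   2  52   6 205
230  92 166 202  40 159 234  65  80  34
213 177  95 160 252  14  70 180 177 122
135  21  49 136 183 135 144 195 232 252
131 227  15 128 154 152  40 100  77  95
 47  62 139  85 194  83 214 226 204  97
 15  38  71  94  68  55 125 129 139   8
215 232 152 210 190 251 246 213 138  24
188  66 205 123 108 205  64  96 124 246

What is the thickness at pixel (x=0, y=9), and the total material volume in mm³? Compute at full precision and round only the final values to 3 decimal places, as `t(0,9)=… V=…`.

t(0,9)=1.266 V=629.145

span = t_max - t_min = 2.49 - 0.83 = 1.660
L(0,9) = 188, L_eff = 188/255 = 0.737255
t(0,9) = 2.49 - 1.660·0.737255 = 1.266
Σt over all 10·10 pixels = 1023058/6375 ≈ 160.4796863
V = pitch²·Σt = 1.98²·1023058/6375 = 629.145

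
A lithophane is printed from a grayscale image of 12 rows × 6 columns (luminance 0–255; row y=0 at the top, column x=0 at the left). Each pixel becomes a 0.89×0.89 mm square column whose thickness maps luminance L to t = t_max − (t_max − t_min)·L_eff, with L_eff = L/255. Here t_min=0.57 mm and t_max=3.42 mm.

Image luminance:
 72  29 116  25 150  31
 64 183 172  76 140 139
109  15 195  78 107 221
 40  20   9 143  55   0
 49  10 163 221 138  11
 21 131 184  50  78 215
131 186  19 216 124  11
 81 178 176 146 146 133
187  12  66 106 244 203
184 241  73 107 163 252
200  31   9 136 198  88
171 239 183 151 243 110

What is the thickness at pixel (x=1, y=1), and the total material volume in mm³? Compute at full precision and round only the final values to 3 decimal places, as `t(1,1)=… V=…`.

span = t_max - t_min = 3.42 - 0.57 = 2.850
L(1,1) = 183, L_eff = 183/255 = 0.717647
t(1,1) = 3.42 - 2.850·0.717647 = 1.375
Σt over all 12·6 pixels = 63783/425 ≈ 150.0776471
V = pitch²·Σt = 0.89²·63783/425 = 118.877

t(1,1)=1.375 V=118.877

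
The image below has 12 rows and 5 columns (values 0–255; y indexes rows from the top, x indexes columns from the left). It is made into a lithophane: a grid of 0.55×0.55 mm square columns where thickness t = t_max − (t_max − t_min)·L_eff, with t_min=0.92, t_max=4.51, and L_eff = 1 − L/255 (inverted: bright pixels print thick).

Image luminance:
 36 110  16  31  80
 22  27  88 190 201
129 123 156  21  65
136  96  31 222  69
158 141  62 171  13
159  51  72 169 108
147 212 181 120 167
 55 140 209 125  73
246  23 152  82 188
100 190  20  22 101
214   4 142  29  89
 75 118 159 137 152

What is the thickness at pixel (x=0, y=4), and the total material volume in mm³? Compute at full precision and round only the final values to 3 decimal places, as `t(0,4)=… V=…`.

span = t_max - t_min = 4.51 - 0.92 = 3.590
L(0,4) = 158, L_eff = 1 - 158/255 = 0.380392 (inverted)
t(0,4) = 4.51 - 3.590·0.380392 = 3.144
Σt over all 12·5 pixels = 151439/1020 ≈ 148.4696078
V = pitch²·Σt = 0.55²·151439/1020 = 44.912

t(0,4)=3.144 V=44.912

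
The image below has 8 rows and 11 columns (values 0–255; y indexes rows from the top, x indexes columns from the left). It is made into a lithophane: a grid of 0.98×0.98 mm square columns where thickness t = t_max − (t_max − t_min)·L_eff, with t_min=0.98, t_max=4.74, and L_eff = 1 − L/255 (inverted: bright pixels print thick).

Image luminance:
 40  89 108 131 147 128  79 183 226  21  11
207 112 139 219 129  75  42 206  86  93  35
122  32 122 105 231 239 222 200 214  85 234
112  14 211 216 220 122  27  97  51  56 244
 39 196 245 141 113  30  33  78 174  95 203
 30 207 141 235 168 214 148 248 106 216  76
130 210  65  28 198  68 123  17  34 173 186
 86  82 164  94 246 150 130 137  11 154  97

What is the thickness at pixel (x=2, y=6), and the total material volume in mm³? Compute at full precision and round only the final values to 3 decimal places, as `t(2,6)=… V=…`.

span = t_max - t_min = 4.74 - 0.98 = 3.760
L(2,6) = 65, L_eff = 1 - 65/255 = 0.745098 (inverted)
t(2,6) = 4.74 - 3.760·0.745098 = 1.938
Σt over all 8·11 pixels = 1621474/6375 ≈ 254.3488627
V = pitch²·Σt = 0.98²·1621474/6375 = 244.277

t(2,6)=1.938 V=244.277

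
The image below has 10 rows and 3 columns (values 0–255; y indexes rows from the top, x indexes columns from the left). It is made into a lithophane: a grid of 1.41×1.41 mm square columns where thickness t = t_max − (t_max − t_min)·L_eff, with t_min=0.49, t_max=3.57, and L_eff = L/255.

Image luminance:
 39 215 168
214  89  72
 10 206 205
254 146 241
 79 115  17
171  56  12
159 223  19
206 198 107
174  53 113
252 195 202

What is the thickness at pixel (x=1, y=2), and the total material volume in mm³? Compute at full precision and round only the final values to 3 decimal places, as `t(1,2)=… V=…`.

span = t_max - t_min = 3.57 - 0.49 = 3.080
L(1,2) = 206, L_eff = 206/255 = 0.807843
t(1,2) = 3.57 - 3.080·0.807843 = 1.082
Σt over all 10·3 pixels = 143437/2550 ≈ 56.2498039
V = pitch²·Σt = 1.41²·143437/2550 = 111.830

t(1,2)=1.082 V=111.830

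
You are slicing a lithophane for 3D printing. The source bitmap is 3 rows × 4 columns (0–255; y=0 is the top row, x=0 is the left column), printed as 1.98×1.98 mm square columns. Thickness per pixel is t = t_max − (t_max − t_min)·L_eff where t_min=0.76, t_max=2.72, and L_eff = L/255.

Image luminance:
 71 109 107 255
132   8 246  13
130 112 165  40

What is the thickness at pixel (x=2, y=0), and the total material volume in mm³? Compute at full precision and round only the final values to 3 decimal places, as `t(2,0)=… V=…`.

t(2,0)=1.898 V=86.137

span = t_max - t_min = 2.72 - 0.76 = 1.960
L(2,0) = 107, L_eff = 107/255 = 0.419608
t(2,0) = 2.72 - 1.960·0.419608 = 1.898
Σt over all 3·4 pixels = 140068/6375 ≈ 21.9714510
V = pitch²·Σt = 1.98²·140068/6375 = 86.137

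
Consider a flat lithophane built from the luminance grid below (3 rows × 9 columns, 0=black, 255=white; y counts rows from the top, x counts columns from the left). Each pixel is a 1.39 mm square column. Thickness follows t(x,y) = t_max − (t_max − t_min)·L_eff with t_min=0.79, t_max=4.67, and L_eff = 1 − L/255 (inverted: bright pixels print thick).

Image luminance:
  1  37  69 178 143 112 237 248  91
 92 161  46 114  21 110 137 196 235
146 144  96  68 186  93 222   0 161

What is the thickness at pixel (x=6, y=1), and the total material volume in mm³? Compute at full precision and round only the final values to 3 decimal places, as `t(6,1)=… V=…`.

span = t_max - t_min = 4.67 - 0.79 = 3.880
L(6,1) = 137, L_eff = 1 - 137/255 = 0.462745 (inverted)
t(6,1) = 4.67 - 3.880·0.462745 = 2.875
Σt over all 3·9 pixels = 1841387/25500 ≈ 72.2112549
V = pitch²·Σt = 1.39²·1841387/25500 = 139.519

t(6,1)=2.875 V=139.519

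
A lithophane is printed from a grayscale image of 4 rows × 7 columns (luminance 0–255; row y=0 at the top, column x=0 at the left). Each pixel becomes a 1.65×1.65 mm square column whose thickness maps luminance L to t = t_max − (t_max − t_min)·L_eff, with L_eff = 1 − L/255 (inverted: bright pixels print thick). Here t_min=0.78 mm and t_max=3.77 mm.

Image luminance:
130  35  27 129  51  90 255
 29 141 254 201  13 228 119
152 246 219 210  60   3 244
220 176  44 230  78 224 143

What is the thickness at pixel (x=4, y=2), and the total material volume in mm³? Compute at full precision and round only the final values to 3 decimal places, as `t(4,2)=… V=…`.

t(4,2)=1.484 V=185.586

span = t_max - t_min = 3.77 - 0.78 = 2.990
L(4,2) = 60, L_eff = 1 - 60/255 = 0.764706 (inverted)
t(4,2) = 3.77 - 2.990·0.764706 = 1.484
Σt over all 4·7 pixels = 579423/8500 ≈ 68.1674118
V = pitch²·Σt = 1.65²·579423/8500 = 185.586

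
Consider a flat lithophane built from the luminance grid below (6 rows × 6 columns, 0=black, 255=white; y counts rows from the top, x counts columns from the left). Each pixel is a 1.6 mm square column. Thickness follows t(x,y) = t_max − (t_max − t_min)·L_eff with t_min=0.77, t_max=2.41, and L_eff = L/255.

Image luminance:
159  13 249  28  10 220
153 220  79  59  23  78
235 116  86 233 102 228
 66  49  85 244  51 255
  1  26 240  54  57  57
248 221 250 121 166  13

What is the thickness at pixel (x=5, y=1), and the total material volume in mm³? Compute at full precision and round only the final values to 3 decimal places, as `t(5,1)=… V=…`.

t(5,1)=1.908 V=148.099

span = t_max - t_min = 2.41 - 0.77 = 1.640
L(5,1) = 78, L_eff = 78/255 = 0.305882
t(5,1) = 2.41 - 1.640·0.305882 = 1.908
Σt over all 6·6 pixels = 14752/255 ≈ 57.8509804
V = pitch²·Σt = 1.6²·14752/255 = 148.099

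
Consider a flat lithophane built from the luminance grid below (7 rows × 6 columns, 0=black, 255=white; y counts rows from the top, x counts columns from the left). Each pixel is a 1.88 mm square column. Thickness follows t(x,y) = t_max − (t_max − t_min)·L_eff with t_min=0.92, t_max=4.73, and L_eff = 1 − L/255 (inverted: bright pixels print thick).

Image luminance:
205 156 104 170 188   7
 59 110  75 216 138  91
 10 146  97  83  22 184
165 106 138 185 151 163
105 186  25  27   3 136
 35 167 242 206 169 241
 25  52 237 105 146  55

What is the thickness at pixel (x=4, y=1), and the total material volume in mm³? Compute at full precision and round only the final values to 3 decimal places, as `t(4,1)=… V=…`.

t(4,1)=2.982 V=407.528

span = t_max - t_min = 4.73 - 0.92 = 3.810
L(4,1) = 138, L_eff = 1 - 138/255 = 0.458824 (inverted)
t(4,1) = 4.73 - 3.810·0.458824 = 2.982
Σt over all 7·6 pixels = 980077/8500 ≈ 115.3031765
V = pitch²·Σt = 1.88²·980077/8500 = 407.528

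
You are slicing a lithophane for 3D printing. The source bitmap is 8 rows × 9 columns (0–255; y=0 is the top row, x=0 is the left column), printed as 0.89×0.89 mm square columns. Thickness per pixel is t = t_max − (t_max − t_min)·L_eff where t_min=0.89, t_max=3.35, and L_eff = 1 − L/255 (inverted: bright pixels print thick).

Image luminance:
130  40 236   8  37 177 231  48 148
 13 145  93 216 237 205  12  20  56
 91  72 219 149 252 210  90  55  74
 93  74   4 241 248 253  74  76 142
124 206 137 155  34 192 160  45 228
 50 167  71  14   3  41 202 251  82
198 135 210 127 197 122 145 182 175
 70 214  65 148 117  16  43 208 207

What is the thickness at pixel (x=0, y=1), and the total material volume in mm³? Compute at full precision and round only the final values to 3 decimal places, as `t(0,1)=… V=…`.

t(0,1)=1.015 V=121.135

span = t_max - t_min = 3.35 - 0.89 = 2.460
L(0,1) = 13, L_eff = 1 - 13/255 = 0.949020 (inverted)
t(0,1) = 3.35 - 2.460·0.949020 = 1.015
Σt over all 8·9 pixels = 12999/85 ≈ 152.9294118
V = pitch²·Σt = 0.89²·12999/85 = 121.135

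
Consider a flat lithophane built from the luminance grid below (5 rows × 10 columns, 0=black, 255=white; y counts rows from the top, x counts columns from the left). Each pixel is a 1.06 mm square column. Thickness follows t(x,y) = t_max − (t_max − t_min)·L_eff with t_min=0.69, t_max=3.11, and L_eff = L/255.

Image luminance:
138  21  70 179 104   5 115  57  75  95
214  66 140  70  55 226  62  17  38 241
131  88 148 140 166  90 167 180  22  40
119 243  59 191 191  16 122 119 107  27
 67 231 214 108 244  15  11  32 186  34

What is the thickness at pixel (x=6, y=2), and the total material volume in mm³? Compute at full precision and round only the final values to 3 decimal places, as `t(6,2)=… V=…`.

t(6,2)=1.525 V=116.115

span = t_max - t_min = 3.11 - 0.69 = 2.420
L(6,2) = 167, L_eff = 167/255 = 0.654902
t(6,2) = 3.11 - 2.420·0.654902 = 1.525
Σt over all 5·10 pixels = 439203/4250 ≈ 103.3418824
V = pitch²·Σt = 1.06²·439203/4250 = 116.115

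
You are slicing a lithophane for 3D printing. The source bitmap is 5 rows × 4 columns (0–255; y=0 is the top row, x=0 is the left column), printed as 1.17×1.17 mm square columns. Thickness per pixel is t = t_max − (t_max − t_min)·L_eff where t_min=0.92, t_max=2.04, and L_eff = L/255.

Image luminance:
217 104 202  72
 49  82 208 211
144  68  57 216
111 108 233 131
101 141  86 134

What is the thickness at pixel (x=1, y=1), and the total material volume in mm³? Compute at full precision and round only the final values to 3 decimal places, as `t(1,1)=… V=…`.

t(1,1)=1.680 V=39.768

span = t_max - t_min = 2.04 - 0.92 = 1.120
L(1,1) = 82, L_eff = 82/255 = 0.321569
t(1,1) = 2.04 - 1.120·0.321569 = 1.680
Σt over all 5·4 pixels = 7408/255 ≈ 29.0509804
V = pitch²·Σt = 1.17²·7408/255 = 39.768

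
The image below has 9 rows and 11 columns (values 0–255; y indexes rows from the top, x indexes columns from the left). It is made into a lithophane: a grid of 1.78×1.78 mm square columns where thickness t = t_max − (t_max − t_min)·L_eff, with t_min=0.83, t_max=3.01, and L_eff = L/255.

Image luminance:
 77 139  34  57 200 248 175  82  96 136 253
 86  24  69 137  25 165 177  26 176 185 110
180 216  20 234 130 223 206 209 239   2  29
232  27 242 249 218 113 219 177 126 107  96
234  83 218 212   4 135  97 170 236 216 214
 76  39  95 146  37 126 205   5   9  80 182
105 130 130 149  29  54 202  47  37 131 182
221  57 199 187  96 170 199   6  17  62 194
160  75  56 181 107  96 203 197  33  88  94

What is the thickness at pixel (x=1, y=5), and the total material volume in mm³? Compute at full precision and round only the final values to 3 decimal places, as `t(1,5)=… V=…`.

t(1,5)=2.677 V=595.166

span = t_max - t_min = 3.01 - 0.83 = 2.180
L(1,5) = 39, L_eff = 39/255 = 0.152941
t(1,5) = 3.01 - 2.180·0.152941 = 2.677
Σt over all 9·11 pixels = 4790033/25500 ≈ 187.8444314
V = pitch²·Σt = 1.78²·4790033/25500 = 595.166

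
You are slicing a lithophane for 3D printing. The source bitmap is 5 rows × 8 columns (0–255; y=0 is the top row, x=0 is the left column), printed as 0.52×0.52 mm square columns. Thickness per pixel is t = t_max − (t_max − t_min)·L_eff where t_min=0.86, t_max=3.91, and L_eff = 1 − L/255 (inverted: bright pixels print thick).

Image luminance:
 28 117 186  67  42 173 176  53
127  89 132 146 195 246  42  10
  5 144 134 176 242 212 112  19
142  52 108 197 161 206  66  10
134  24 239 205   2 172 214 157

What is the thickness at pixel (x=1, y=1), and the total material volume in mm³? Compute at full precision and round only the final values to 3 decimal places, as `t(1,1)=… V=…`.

t(1,1)=1.925 V=25.350

span = t_max - t_min = 3.91 - 0.86 = 3.050
L(1,1) = 89, L_eff = 1 - 89/255 = 0.650980 (inverted)
t(1,1) = 3.91 - 3.050·0.650980 = 1.925
Σt over all 5·8 pixels = 79687/850 ≈ 93.7494118
V = pitch²·Σt = 0.52²·79687/850 = 25.350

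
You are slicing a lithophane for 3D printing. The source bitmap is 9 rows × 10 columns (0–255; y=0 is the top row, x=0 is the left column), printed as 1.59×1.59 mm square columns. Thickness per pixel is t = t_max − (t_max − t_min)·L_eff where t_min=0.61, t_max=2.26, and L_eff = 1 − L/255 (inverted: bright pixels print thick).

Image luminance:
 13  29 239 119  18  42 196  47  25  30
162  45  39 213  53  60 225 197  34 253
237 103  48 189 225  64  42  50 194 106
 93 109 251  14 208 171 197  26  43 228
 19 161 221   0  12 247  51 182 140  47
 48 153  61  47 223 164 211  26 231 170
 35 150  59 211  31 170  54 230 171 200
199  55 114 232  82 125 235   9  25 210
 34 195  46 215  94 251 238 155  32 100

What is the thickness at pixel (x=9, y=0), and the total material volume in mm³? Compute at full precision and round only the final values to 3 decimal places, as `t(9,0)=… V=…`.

span = t_max - t_min = 2.26 - 0.61 = 1.650
L(9,0) = 30, L_eff = 1 - 30/255 = 0.882353 (inverted)
t(9,0) = 2.26 - 1.650·0.882353 = 0.804
Σt over all 9·10 pixels = 107209/850 ≈ 126.1282353
V = pitch²·Σt = 1.59²·107209/850 = 318.865

t(9,0)=0.804 V=318.865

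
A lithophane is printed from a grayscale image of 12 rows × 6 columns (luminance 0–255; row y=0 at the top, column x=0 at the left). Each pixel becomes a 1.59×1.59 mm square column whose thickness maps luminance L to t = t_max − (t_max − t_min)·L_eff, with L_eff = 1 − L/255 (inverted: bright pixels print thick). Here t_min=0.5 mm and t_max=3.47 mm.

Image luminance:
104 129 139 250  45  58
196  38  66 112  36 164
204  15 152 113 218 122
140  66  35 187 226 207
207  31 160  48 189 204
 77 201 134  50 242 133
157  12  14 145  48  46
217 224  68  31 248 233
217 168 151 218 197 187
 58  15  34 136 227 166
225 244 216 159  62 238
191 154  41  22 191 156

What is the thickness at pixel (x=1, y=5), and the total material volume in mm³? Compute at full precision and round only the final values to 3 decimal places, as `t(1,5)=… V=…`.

span = t_max - t_min = 3.47 - 0.5 = 2.970
L(1,5) = 201, L_eff = 1 - 201/255 = 0.211765 (inverted)
t(1,5) = 3.47 - 2.970·0.211765 = 2.841
Σt over all 12·6 pixels = 638793/4250 ≈ 150.3042353
V = pitch²·Σt = 1.59²·638793/4250 = 379.984

t(1,5)=2.841 V=379.984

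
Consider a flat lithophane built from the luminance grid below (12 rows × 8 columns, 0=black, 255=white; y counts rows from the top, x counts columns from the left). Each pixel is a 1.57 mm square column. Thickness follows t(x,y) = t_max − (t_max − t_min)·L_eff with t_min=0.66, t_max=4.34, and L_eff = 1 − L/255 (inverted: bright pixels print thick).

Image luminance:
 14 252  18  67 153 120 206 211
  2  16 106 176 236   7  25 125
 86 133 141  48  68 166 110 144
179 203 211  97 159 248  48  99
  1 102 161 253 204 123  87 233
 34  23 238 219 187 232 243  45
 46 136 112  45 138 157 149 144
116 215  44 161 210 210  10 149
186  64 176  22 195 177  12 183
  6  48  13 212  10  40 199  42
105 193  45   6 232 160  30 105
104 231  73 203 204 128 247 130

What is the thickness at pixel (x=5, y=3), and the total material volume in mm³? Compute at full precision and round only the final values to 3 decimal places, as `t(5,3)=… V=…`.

span = t_max - t_min = 4.34 - 0.66 = 3.680
L(5,3) = 248, L_eff = 1 - 248/255 = 0.027451 (inverted)
t(5,3) = 4.34 - 3.680·0.027451 = 4.239
Σt over all 12·8 pixels = 1515464/6375 ≈ 237.7198431
V = pitch²·Σt = 1.57²·1515464/6375 = 585.956

t(5,3)=4.239 V=585.956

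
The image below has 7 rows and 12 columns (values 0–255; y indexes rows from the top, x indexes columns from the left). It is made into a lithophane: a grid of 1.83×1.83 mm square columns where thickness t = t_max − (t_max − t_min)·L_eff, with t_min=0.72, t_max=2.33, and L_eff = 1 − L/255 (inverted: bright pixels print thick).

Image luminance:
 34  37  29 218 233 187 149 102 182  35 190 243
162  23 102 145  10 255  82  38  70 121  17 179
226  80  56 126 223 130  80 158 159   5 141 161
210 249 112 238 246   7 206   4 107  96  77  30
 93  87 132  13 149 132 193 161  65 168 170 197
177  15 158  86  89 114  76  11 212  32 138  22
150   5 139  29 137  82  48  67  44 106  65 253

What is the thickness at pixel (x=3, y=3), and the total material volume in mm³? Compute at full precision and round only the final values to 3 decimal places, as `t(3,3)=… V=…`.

span = t_max - t_min = 2.33 - 0.72 = 1.610
L(3,3) = 238, L_eff = 1 - 238/255 = 0.066667 (inverted)
t(3,3) = 2.33 - 1.610·0.066667 = 2.223
Σt over all 7·12 pixels = 24941/204 ≈ 122.2598039
V = pitch²·Σt = 1.83²·24941/204 = 409.436

t(3,3)=2.223 V=409.436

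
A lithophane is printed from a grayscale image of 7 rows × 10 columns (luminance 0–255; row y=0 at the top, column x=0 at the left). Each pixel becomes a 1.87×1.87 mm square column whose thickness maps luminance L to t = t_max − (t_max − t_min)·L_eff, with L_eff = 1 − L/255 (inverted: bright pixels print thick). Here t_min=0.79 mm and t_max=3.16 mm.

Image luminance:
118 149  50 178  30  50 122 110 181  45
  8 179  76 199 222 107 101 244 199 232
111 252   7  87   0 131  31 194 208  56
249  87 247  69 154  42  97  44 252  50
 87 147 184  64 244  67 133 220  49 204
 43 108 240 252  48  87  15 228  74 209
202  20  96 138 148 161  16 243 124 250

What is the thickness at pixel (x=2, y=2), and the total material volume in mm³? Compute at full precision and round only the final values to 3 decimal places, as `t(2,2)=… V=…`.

span = t_max - t_min = 3.16 - 0.79 = 2.370
L(2,2) = 7, L_eff = 1 - 7/255 = 0.972549 (inverted)
t(2,2) = 3.16 - 2.370·0.972549 = 0.855
Σt over all 7·10 pixels = 1186501/8500 ≈ 139.5883529
V = pitch²·Σt = 1.87²·1186501/8500 = 488.127

t(2,2)=0.855 V=488.127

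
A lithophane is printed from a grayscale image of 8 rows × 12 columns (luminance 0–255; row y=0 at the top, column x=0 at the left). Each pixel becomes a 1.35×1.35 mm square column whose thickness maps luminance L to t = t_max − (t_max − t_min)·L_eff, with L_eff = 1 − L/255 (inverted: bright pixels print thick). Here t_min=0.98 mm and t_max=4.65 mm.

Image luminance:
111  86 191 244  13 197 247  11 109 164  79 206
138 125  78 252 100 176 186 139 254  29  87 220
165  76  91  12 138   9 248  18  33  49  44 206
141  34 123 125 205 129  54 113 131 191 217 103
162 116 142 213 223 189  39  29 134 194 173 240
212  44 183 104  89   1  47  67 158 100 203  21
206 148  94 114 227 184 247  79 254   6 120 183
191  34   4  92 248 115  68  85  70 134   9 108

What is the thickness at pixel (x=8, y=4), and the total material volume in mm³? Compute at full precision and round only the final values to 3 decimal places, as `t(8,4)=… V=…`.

t(8,4)=2.909 V=491.463

span = t_max - t_min = 4.65 - 0.98 = 3.670
L(8,4) = 134, L_eff = 1 - 134/255 = 0.474510 (inverted)
t(8,4) = 4.65 - 3.670·0.474510 = 2.909
Σt over all 8·12 pixels = 343822/1275 ≈ 269.6643137
V = pitch²·Σt = 1.35²·343822/1275 = 491.463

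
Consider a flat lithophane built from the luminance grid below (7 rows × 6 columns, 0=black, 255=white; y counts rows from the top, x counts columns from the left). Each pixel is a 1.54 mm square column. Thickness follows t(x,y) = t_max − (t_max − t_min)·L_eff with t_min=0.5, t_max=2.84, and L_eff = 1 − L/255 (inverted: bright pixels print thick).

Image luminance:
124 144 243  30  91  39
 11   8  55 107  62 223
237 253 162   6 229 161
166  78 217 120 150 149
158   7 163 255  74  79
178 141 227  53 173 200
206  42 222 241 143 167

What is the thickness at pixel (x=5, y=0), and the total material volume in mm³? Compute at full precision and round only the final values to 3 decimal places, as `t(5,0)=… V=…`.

t(5,0)=0.858 V=175.898

span = t_max - t_min = 2.84 - 0.5 = 2.340
L(5,0) = 39, L_eff = 1 - 39/255 = 0.847059 (inverted)
t(5,0) = 2.84 - 2.340·0.847059 = 0.858
Σt over all 7·6 pixels = 157608/2125 ≈ 74.1684706
V = pitch²·Σt = 1.54²·157608/2125 = 175.898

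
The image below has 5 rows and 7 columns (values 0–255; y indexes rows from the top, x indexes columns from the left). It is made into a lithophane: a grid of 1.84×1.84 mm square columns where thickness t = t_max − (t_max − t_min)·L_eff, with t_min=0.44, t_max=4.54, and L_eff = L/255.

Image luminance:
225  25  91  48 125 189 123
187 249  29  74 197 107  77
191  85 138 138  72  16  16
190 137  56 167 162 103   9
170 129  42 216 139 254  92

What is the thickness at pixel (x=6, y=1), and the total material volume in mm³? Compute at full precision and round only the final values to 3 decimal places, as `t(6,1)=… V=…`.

t(6,1)=3.302 V=305.643

span = t_max - t_min = 4.54 - 0.44 = 4.100
L(6,1) = 77, L_eff = 77/255 = 0.301961
t(6,1) = 4.54 - 4.100·0.301961 = 3.302
Σt over all 5·7 pixels = 230207/2550 ≈ 90.2772549
V = pitch²·Σt = 1.84²·230207/2550 = 305.643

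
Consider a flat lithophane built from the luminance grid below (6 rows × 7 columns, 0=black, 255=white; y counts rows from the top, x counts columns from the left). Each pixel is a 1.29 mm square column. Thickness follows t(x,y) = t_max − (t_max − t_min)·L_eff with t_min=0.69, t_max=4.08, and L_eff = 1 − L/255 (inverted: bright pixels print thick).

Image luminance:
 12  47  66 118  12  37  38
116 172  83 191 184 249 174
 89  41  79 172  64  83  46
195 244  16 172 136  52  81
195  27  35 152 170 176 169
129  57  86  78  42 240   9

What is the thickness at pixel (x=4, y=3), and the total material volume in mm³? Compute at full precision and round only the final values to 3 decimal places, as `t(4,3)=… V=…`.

t(4,3)=2.498 V=148.530

span = t_max - t_min = 4.08 - 0.69 = 3.390
L(4,3) = 136, L_eff = 1 - 136/255 = 0.466667 (inverted)
t(4,3) = 4.08 - 3.390·0.466667 = 2.498
Σt over all 6·7 pixels = 189668/2125 ≈ 89.2555294
V = pitch²·Σt = 1.29²·189668/2125 = 148.530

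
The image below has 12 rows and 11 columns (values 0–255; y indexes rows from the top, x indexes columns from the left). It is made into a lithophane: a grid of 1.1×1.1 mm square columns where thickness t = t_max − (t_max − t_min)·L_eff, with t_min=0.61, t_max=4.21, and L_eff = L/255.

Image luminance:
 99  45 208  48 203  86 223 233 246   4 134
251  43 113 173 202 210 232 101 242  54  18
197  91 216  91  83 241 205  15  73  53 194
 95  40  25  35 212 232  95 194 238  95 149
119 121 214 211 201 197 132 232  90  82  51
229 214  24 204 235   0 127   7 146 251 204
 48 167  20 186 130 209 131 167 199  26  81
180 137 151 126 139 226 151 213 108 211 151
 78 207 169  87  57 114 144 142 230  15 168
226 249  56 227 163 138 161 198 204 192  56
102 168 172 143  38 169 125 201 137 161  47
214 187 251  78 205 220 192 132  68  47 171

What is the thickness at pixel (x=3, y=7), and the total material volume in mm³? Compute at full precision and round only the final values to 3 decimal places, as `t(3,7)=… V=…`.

span = t_max - t_min = 4.21 - 0.61 = 3.600
L(3,7) = 126, L_eff = 126/255 = 0.494118
t(3,7) = 4.21 - 3.600·0.494118 = 2.431
Σt over all 12·11 pixels = 122217/425 ≈ 287.5694118
V = pitch²·Σt = 1.1²·122217/425 = 347.959

t(3,7)=2.431 V=347.959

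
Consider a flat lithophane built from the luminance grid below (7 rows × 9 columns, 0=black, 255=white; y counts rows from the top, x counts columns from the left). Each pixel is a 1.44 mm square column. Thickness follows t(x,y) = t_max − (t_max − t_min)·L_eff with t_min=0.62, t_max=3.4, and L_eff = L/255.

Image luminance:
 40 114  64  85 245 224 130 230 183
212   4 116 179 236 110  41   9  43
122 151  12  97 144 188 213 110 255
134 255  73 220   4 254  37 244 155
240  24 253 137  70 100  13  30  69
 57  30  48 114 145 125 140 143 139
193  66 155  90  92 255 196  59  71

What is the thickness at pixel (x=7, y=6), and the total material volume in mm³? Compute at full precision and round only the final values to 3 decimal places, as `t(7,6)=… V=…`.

t(7,6)=2.757 V=263.609

span = t_max - t_min = 3.4 - 0.62 = 2.780
L(7,6) = 59, L_eff = 59/255 = 0.231373
t(7,6) = 3.4 - 2.780·0.231373 = 2.757
Σt over all 7·9 pixels = 1620857/12750 ≈ 127.1260392
V = pitch²·Σt = 1.44²·1620857/12750 = 263.609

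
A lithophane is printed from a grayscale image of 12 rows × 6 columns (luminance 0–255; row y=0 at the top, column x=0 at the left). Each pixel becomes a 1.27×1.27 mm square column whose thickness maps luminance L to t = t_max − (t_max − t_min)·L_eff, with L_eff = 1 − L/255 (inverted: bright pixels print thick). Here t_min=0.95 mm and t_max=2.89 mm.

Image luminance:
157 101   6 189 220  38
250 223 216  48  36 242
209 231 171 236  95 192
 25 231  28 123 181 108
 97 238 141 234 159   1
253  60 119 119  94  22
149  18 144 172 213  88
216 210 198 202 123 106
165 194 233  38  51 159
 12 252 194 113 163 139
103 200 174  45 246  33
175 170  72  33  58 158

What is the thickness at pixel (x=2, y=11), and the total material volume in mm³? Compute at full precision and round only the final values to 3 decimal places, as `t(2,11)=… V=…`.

span = t_max - t_min = 2.89 - 0.95 = 1.940
L(2,11) = 72, L_eff = 1 - 72/255 = 0.717647 (inverted)
t(2,11) = 2.89 - 1.940·0.717647 = 1.498
Σt over all 12·6 pixels = 926482/6375 ≈ 145.3305098
V = pitch²·Σt = 1.27²·926482/6375 = 234.404

t(2,11)=1.498 V=234.404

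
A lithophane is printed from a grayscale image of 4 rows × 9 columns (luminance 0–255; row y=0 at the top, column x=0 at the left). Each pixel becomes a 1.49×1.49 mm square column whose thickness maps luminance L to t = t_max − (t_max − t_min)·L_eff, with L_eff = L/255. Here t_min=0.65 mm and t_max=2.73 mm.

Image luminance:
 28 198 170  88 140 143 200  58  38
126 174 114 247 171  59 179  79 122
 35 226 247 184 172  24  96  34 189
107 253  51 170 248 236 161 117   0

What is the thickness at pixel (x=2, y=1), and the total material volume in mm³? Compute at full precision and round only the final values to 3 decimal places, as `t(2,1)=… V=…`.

span = t_max - t_min = 2.73 - 0.65 = 2.080
L(2,1) = 114, L_eff = 114/255 = 0.447059
t(2,1) = 2.73 - 2.080·0.447059 = 1.800
Σt over all 4·9 pixels = 124189/2125 ≈ 58.4418824
V = pitch²·Σt = 1.49²·124189/2125 = 129.747

t(2,1)=1.800 V=129.747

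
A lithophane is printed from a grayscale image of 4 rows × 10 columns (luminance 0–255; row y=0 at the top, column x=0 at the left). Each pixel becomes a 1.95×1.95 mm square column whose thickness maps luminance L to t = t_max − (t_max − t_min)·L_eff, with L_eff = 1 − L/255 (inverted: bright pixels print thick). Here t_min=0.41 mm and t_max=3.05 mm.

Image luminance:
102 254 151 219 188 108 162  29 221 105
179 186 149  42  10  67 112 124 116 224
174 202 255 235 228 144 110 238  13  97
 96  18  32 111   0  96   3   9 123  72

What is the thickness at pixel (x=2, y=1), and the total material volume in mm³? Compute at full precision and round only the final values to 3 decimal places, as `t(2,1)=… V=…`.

span = t_max - t_min = 3.05 - 0.41 = 2.640
L(2,1) = 149, L_eff = 1 - 149/255 = 0.415686 (inverted)
t(2,1) = 3.05 - 2.640·0.415686 = 1.953
Σt over all 4·10 pixels = 144938/2125 ≈ 68.2061176
V = pitch²·Σt = 1.95²·144938/2125 = 259.354

t(2,1)=1.953 V=259.354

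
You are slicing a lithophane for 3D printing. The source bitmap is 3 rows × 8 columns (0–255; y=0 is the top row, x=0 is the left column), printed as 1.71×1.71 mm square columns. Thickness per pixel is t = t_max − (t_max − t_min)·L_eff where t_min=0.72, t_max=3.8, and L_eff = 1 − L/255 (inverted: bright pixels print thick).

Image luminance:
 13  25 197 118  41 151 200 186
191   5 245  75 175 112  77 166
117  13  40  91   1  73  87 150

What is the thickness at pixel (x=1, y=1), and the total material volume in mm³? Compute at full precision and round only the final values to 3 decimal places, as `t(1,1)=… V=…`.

span = t_max - t_min = 3.8 - 0.72 = 3.080
L(1,1) = 5, L_eff = 1 - 5/255 = 0.980392 (inverted)
t(1,1) = 3.8 - 3.080·0.980392 = 0.780
Σt over all 3·8 pixels = 306433/6375 ≈ 48.0679216
V = pitch²·Σt = 1.71²·306433/6375 = 140.555

t(1,1)=0.780 V=140.555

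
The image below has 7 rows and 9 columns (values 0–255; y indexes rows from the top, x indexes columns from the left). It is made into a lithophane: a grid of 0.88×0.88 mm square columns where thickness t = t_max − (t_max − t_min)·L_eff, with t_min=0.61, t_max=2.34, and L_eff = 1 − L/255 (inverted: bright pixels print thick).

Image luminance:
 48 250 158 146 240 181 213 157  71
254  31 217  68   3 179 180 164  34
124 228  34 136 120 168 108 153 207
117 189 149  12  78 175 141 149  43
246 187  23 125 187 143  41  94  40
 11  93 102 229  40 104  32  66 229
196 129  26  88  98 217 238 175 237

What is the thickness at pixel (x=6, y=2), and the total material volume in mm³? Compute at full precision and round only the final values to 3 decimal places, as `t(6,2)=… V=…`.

t(6,2)=1.343 V=73.477

span = t_max - t_min = 2.34 - 0.61 = 1.730
L(6,2) = 108, L_eff = 1 - 108/255 = 0.576471 (inverted)
t(6,2) = 2.34 - 1.730·0.576471 = 1.343
Σt over all 7·9 pixels = 1209749/12750 ≈ 94.8822745
V = pitch²·Σt = 0.88²·1209749/12750 = 73.477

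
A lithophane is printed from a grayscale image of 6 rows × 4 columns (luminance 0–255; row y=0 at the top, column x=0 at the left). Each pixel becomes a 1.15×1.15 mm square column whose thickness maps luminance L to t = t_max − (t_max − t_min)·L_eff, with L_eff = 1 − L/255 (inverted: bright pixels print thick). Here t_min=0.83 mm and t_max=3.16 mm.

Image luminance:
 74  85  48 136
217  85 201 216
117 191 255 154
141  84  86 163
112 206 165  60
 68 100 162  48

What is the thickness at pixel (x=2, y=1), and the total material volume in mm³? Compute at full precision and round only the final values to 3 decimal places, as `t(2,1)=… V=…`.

span = t_max - t_min = 3.16 - 0.83 = 2.330
L(2,1) = 201, L_eff = 1 - 201/255 = 0.211765 (inverted)
t(2,1) = 3.16 - 2.330·0.211765 = 2.667
Σt over all 6·4 pixels = 207917/4250 ≈ 48.9216471
V = pitch²·Σt = 1.15²·207917/4250 = 64.699

t(2,1)=2.667 V=64.699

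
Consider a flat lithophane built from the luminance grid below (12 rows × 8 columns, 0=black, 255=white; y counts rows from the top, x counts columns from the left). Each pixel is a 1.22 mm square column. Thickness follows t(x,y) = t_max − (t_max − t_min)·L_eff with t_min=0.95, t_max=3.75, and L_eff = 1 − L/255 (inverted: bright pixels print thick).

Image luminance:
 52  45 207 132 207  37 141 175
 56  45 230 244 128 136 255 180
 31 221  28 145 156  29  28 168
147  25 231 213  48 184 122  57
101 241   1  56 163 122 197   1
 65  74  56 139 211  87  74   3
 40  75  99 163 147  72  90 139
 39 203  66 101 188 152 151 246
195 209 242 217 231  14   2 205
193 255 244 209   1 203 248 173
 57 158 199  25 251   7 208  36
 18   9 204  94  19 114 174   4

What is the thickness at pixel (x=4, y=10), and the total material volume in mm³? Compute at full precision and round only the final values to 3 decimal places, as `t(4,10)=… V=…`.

t(4,10)=3.706 V=333.217

span = t_max - t_min = 3.75 - 0.95 = 2.800
L(4,10) = 251, L_eff = 1 - 251/255 = 0.015686 (inverted)
t(4,10) = 3.75 - 2.800·0.015686 = 3.706
Σt over all 12·8 pixels = 285442/1275 ≈ 223.8760784
V = pitch²·Σt = 1.22²·285442/1275 = 333.217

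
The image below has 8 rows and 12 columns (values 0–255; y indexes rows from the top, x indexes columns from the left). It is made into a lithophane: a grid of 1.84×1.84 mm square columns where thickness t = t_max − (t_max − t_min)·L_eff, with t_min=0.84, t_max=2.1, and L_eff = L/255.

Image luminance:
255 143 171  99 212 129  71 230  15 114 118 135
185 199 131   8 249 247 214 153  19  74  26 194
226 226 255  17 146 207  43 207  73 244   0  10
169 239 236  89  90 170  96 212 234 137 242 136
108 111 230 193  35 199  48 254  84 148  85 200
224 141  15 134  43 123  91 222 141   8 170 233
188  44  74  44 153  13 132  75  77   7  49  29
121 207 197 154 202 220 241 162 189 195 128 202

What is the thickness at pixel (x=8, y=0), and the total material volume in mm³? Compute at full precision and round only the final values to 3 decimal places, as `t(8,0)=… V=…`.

t(8,0)=2.026 V=457.735

span = t_max - t_min = 2.1 - 0.84 = 1.260
L(8,0) = 15, L_eff = 15/255 = 0.058824
t(8,0) = 2.1 - 1.260·0.058824 = 2.026
Σt over all 8·12 pixels = 287301/2125 ≈ 135.2004706
V = pitch²·Σt = 1.84²·287301/2125 = 457.735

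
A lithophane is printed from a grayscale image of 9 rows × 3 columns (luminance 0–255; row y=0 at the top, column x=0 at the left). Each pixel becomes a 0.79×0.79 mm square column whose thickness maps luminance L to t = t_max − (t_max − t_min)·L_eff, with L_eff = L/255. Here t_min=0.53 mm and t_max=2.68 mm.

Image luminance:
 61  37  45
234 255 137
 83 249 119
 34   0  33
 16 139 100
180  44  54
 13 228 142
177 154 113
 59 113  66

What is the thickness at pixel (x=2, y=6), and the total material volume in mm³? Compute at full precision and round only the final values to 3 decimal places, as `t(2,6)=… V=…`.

t(2,6)=1.483 V=29.979

span = t_max - t_min = 2.68 - 0.53 = 2.150
L(2,6) = 142, L_eff = 142/255 = 0.556863
t(2,6) = 2.68 - 2.150·0.556863 = 1.483
Σt over all 9·3 pixels = 244981/5100 ≈ 48.0354902
V = pitch²·Σt = 0.79²·244981/5100 = 29.979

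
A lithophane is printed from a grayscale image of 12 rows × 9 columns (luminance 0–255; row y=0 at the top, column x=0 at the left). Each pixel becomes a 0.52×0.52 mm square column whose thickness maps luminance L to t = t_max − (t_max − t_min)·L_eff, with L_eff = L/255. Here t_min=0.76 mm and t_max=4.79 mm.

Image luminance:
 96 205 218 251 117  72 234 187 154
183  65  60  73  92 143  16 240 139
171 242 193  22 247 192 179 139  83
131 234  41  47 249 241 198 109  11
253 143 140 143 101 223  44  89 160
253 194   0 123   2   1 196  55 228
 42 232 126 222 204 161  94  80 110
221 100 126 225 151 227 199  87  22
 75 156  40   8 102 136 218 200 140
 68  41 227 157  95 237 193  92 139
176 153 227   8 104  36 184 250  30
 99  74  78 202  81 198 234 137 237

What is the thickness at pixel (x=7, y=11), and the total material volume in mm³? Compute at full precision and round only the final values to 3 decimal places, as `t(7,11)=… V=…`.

span = t_max - t_min = 4.79 - 0.76 = 4.030
L(7,11) = 137, L_eff = 137/255 = 0.537255
t(7,11) = 4.79 - 4.030·0.537255 = 2.625
Σt over all 12·9 pixels = 7113211/25500 ≈ 278.9494510
V = pitch²·Σt = 0.52²·7113211/25500 = 75.428

t(7,11)=2.625 V=75.428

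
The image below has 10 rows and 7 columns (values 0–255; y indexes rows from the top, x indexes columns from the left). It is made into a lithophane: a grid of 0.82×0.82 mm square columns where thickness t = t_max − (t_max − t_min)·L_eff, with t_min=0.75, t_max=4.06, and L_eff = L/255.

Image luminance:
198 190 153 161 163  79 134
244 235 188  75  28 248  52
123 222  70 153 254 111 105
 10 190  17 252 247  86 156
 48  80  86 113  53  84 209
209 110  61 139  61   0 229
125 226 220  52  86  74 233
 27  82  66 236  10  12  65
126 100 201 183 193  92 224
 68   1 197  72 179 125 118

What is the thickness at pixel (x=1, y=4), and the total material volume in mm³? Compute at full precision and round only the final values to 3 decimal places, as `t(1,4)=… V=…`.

t(1,4)=3.022 V=112.378

span = t_max - t_min = 4.06 - 0.75 = 3.310
L(1,4) = 80, L_eff = 80/255 = 0.313725
t(1,4) = 4.06 - 3.310·0.313725 = 3.022
Σt over all 10·7 pixels = 4261811/25500 ≈ 167.1298431
V = pitch²·Σt = 0.82²·4261811/25500 = 112.378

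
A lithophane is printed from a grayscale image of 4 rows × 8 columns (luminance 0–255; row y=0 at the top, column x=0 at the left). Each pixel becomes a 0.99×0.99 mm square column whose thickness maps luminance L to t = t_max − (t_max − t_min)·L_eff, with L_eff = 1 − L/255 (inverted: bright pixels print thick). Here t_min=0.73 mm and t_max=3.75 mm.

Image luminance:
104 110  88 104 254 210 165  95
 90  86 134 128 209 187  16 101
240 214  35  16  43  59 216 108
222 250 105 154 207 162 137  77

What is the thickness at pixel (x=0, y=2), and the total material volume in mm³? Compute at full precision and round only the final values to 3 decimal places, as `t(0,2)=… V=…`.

span = t_max - t_min = 3.75 - 0.73 = 3.020
L(0,2) = 240, L_eff = 1 - 240/255 = 0.058824 (inverted)
t(0,2) = 3.75 - 3.020·0.058824 = 3.572
Σt over all 4·8 pixels = 158511/2125 ≈ 74.5934118
V = pitch²·Σt = 0.99²·158511/2125 = 73.109

t(0,2)=3.572 V=73.109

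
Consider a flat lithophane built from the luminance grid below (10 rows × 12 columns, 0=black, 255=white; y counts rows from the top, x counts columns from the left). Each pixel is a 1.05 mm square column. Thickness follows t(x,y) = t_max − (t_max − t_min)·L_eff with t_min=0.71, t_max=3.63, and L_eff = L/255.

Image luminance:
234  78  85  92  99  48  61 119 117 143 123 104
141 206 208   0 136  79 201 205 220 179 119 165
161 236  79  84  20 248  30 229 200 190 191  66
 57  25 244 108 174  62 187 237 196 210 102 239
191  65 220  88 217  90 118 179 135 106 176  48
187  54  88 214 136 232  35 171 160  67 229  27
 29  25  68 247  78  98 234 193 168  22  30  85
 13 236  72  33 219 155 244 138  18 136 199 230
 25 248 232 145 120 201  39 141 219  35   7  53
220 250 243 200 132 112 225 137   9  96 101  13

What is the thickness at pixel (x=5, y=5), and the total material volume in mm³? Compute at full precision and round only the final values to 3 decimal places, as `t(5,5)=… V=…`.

t(5,5)=0.973 V=276.448

span = t_max - t_min = 3.63 - 0.71 = 2.920
L(5,5) = 232, L_eff = 232/255 = 0.909804
t(5,5) = 3.63 - 2.920·0.909804 = 0.973
Σt over all 10·12 pixels = 532837/2125 ≈ 250.7468235
V = pitch²·Σt = 1.05²·532837/2125 = 276.448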